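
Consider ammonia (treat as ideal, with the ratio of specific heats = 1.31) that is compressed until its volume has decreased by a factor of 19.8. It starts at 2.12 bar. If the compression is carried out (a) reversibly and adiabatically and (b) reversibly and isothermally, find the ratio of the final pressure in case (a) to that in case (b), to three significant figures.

Isothermal: P_b = P₁(V₁/V₂) = 2.12×19.8.
Adiabatic: P_a = P₁(V₁/V₂)^γ = 2.12×19.8^(1.31).
P_a/P_b = (V₁/V₂)^(γ−1) = 19.8^(0.31) = 2.523.

P_adiabatic / P_isothermal ≈ 2.52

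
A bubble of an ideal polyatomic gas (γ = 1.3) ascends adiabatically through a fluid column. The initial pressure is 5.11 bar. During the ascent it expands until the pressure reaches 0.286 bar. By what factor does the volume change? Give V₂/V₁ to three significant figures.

V₂/V₁ ≈ 9.19

From PV^γ = const, V₂/V₁ = (P₁/P₂)^(1/γ).
V₂/V₁ = (5.11/0.286)^(0.769) = 9.186.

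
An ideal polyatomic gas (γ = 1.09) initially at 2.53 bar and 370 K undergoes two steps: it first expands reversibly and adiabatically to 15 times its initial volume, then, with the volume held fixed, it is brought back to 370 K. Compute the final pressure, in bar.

P₃ ≈ 0.169 bar

Adiabatic step (PV^γ = const): P₂ = 2.53×(1/15)^(1.09) = 0.1322 bar; T₂ = 370×(1/15)^(0.09) = 290 K.
Isochoric: P₃ = P₂(T₃/T₂) = 0.1322 × (370/290) = 0.1687 bar.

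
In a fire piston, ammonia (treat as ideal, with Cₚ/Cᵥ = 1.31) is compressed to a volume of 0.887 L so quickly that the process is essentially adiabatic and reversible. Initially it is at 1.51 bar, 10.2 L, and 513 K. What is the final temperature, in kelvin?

T₂ ≈ 1090 K

For a reversible adiabat TV^(γ−1) is constant, so T₂ = T₁ (V₁/V₂)^(γ−1).
T₂ = 513 × (10.2/0.887)^(0.31) = 1094 K.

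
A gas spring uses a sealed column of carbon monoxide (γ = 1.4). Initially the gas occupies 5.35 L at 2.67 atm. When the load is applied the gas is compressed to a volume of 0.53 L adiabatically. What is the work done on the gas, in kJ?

W ≈ 5.50 kJ

P₂ = P₁(V₁/V₂)^γ = 2.67×(5.35/0.53)^(1.4) = 67.95 atm.
For a reversible adiabat, W_by_gas = (P₁V₁ − P₂V₂)/(γ−1).
W_by = (270500×0.00535 − 6.886×10^6×0.00053) / (0.4) = -5505 J.
W_on_gas = −W_by = 5505 J.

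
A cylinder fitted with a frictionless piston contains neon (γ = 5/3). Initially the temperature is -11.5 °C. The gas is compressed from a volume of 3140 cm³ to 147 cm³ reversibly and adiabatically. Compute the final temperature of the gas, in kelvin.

For a reversible adiabat TV^(γ−1) is constant, so T₂ = T₁ (V₁/V₂)^(γ−1).
T₁ = -11.5 °C = 261.6 K.
T₂ = 261.6 × (3140/147)^(2/3) = 2014 K.

T₂ ≈ 2010 K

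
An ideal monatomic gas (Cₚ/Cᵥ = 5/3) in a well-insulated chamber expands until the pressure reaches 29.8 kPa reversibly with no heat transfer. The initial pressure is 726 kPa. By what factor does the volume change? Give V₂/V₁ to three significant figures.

V₂/V₁ ≈ 6.79

From PV^γ = const, V₂/V₁ = (P₁/P₂)^(1/γ).
V₂/V₁ = (726/29.8)^(3/5) = 6.793.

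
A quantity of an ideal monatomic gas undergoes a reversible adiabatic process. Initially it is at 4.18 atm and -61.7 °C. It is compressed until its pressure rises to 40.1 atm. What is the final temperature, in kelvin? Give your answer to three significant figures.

Along an adiabat T P^((1−γ)/γ) is constant, so T₂ = T₁ (P₂/P₁)^((γ−1)/γ).
For a monatomic ideal gas γ = 5/3, so (γ−1)/γ = 2/5.
T₁ = -61.7 °C = 211.4 K.
T₂ = 211.4 × (40.1/4.18)^(2/5) = 522.4 K.

T₂ ≈ 522 K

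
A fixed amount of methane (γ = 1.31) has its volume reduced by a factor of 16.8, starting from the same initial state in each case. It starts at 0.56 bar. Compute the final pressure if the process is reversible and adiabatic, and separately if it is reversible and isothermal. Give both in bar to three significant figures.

Isothermal: P₂ = P₁(V₁/V₂) = 0.56×16.8 = 9.408 bar.
Adiabatic: P₂ = P₁(V₁/V₂)^γ = 0.56×16.8^(1.31) = 22.56 bar.

adiabatic: 22.6 bar; isothermal: 9.41 bar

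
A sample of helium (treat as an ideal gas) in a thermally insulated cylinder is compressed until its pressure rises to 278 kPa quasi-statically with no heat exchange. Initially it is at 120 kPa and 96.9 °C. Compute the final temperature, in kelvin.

T₂ ≈ 518 K

Along an adiabat T P^((1−γ)/γ) is constant, so T₂ = T₁ (P₂/P₁)^((γ−1)/γ).
For a monatomic ideal gas γ = 5/3, so (γ−1)/γ = 2/5.
T₁ = 96.9 °C = 370 K.
T₂ = 370 × (278/120)^(2/5) = 517.9 K.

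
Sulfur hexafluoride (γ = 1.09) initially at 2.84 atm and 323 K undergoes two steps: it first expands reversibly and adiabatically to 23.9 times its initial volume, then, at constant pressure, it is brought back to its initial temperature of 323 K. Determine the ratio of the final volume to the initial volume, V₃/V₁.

Adiabatic step: V₂/V₁ = 23.9; T₂ = T₁·(1/23.9)^(0.09) = 242.7 K.
Isobaric step: V₃/V₂ = T₃/T₂ = 323/242.7.
V₃/V₁ = (V₂/V₁)(V₃/V₂) = 23.9 × (323/242.7) = 31.8.

V₃/V₁ ≈ 31.8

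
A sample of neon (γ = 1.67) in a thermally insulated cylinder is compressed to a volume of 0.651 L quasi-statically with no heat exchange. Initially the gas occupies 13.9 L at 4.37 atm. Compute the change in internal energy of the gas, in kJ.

ΔU ≈ 62.2 kJ

P₂ = P₁(V₁/V₂)^γ = 4.37×(13.9/0.651)^(1.67) = 725.5 atm.
For a reversible adiabat, W_by_gas = (P₁V₁ − P₂V₂)/(γ−1).
W_by = (442800×0.0139 − 7.351×10^7×0.000651) / (0.67) = -62240 J.
Q = 0 ⇒ ΔU = −W_by = 62240 J.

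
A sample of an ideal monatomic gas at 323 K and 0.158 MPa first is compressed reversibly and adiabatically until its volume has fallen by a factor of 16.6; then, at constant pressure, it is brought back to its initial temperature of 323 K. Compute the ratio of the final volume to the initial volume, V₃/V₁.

V₃/V₁ ≈ 0.00926

For a monatomic ideal gas γ = 5/3.
Adiabatic step: V₂/V₁ = 0.06024; T₂ = T₁·16.6^(2/3) = 2102 K.
Isobaric step: V₃/V₂ = T₃/T₂ = 323/2102.
V₃/V₁ = (V₂/V₁)(V₃/V₂) = 0.06024 × (323/2102) = 0.009257.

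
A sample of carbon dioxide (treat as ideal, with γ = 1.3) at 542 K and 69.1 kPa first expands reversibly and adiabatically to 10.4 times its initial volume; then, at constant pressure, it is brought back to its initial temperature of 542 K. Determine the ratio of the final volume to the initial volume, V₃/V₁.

V₃/V₁ ≈ 21.0

Adiabatic step: V₂/V₁ = 10.4; T₂ = T₁·(1/10.4)^(0.3) = 268.5 K.
Isobaric step: V₃/V₂ = T₃/T₂ = 542/268.5.
V₃/V₁ = (V₂/V₁)(V₃/V₂) = 10.4 × (542/268.5) = 21.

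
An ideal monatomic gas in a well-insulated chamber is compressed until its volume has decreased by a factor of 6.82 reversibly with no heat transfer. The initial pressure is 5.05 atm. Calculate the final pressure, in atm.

P₂ ≈ 124 atm

Adiabatic: P₁V₁^γ = P₂V₂^γ ⇒ P₂ = P₁ (V₁/V₂)^γ.
For a monatomic ideal gas γ = 5/3.
P₂ = 5.05 × 6.82^(5/3) = 123.9 atm.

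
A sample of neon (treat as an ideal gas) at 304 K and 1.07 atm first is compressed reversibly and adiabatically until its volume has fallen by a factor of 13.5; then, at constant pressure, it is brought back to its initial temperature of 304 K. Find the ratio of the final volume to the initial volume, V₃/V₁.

For a monatomic ideal gas γ = 5/3.
Adiabatic step: V₂/V₁ = 0.07407; T₂ = T₁·13.5^(2/3) = 1724 K.
Isobaric step: V₃/V₂ = T₃/T₂ = 304/1724.
V₃/V₁ = (V₂/V₁)(V₃/V₂) = 0.07407 × (304/1724) = 0.01307.

V₃/V₁ ≈ 0.0131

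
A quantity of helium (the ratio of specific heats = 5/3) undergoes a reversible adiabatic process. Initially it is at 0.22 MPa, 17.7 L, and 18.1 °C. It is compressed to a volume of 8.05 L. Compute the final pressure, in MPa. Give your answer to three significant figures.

P₂ ≈ 0.818 MPa

Since PV^γ is constant along a reversible adiabat, P₂ = P₁ (V₁/V₂)^γ.
P₂ = 0.22 × (17.7/8.05)^(5/3) = 0.8179 MPa.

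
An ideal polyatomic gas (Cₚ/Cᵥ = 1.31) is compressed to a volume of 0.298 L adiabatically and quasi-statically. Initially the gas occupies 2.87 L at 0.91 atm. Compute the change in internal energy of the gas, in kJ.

P₂ = P₁(V₁/V₂)^γ = 0.91×(2.87/0.298)^(1.31) = 17.69 atm.
For a reversible adiabat, W_by_gas = (P₁V₁ − P₂V₂)/(γ−1).
W_by = (92210×0.00287 − 1.792×10^6×0.000298) / (0.31) = -869.1 J.
Q = 0 ⇒ ΔU = −W_by = 869.1 J.

ΔU ≈ 0.869 kJ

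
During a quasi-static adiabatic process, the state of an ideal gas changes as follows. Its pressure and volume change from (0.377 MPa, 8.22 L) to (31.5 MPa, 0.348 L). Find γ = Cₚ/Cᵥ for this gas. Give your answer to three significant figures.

γ ≈ 1.40

PV^γ = const ⇒ γ = ln(P₂/P₁) / ln(V₁/V₂).
γ = ln(31.5/0.377) / ln(8.22/0.348) = 1.4.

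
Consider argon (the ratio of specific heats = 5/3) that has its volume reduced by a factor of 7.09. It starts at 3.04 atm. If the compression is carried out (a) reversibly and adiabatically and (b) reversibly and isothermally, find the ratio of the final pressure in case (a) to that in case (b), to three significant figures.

P_adiabatic / P_isothermal ≈ 3.69

Isothermal: P_b = P₁(V₁/V₂) = 3.04×7.09.
Adiabatic: P_a = P₁(V₁/V₂)^γ = 3.04×7.09^(5/3).
P_a/P_b = (V₁/V₂)^(γ−1) = 7.09^(2/3) = 3.691.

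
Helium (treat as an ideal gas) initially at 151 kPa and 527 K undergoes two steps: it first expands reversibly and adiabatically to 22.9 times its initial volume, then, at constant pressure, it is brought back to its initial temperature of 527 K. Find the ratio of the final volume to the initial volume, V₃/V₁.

V₃/V₁ ≈ 185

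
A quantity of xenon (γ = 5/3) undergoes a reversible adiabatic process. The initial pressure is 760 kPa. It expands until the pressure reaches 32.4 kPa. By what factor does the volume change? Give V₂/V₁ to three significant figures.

V₂/V₁ ≈ 6.64

From PV^γ = const, V₂/V₁ = (P₁/P₂)^(1/γ).
V₂/V₁ = (760/32.4)^(3/5) = 6.64.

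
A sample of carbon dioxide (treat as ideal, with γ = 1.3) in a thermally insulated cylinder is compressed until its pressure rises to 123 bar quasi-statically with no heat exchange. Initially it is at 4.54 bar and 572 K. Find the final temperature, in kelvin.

T₂ ≈ 1220 K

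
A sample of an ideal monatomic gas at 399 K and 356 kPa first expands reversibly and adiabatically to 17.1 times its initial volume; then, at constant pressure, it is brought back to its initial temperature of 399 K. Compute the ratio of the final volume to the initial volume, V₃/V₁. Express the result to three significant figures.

V₃/V₁ ≈ 113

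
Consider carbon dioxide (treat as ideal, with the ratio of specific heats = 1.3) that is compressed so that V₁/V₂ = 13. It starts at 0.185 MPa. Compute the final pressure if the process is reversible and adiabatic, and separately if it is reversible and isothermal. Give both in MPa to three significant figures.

adiabatic: 5.19 MPa; isothermal: 2.40 MPa

Isothermal: P₂ = P₁(V₁/V₂) = 0.185×13 = 2.405 MPa.
Adiabatic: P₂ = P₁(V₁/V₂)^γ = 0.185×13^(1.3) = 5.192 MPa.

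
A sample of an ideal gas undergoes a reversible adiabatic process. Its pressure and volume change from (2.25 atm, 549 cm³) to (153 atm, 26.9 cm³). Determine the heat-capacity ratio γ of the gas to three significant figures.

γ ≈ 1.40

PV^γ = const ⇒ γ = ln(P₂/P₁) / ln(V₁/V₂).
γ = ln(153/2.25) / ln(549/26.9) = 1.399.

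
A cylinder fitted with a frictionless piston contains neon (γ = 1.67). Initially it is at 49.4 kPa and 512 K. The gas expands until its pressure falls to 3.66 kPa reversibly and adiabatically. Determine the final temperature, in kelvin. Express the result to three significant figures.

T₂ ≈ 180 K

Along an adiabat T P^((1−γ)/γ) is constant, so T₂ = T₁ (P₂/P₁)^((γ−1)/γ).
T₂ = 512 × (3.66/49.4)^(0.401) = 180.2 K.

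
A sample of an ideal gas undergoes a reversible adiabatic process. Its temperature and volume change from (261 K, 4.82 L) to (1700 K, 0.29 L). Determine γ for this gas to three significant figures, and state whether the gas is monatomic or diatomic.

γ ≈ 1.67; monatomic

TV^(γ−1) = const ⇒ γ − 1 = ln(T₂/T₁) / ln(V₁/V₂).
γ = 1 + ln(1700/261) / ln(4.82/0.29) = 1.667.
γ ≈ 1.67 is close to 5/3, so the gas is monatomic.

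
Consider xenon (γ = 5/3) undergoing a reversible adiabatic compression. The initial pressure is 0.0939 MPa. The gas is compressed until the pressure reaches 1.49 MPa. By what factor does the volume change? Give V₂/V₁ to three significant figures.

From PV^γ = const, V₂/V₁ = (P₁/P₂)^(1/γ).
V₂/V₁ = (0.0939/1.49)^(3/5) = 0.1904.

V₂/V₁ ≈ 0.190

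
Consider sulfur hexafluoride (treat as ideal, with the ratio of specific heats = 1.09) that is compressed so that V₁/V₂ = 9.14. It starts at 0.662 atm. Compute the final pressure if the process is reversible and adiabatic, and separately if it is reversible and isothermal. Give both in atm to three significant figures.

Isothermal: P₂ = P₁(V₁/V₂) = 0.662×9.14 = 6.051 atm.
Adiabatic: P₂ = P₁(V₁/V₂)^γ = 0.662×9.14^(1.09) = 7.384 atm.

adiabatic: 7.38 atm; isothermal: 6.05 atm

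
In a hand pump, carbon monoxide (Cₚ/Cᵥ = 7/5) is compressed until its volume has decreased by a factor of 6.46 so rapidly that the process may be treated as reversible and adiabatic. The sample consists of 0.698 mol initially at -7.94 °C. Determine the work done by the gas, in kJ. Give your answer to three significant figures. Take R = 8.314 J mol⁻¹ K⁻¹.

Adiabatic: T₁V₁^(γ−1) = T₂V₂^(γ−1) ⇒ T₂ = T₁ (V₁/V₂)^(γ−1).
T₁ = -7.94 °C = 265.2 K.
T₂ = 265.2 × 6.46^(2/5) = 559.3 K.
Q = 0, so ΔU = W_on_gas = nCᵥΔT with Cᵥ = R/(γ−1) = 20.79 J/(mol·K).
ΔU = 0.698 × 20.79 × (559.3 − 265.2) = 4267 J.
Work done by the gas = −ΔU = -4267 J.

W ≈ -4.27 kJ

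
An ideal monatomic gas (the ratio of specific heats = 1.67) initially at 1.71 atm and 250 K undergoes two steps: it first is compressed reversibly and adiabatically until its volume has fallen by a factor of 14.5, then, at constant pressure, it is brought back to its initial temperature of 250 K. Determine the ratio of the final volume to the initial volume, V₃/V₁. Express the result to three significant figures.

Adiabatic step: V₂/V₁ = 0.06897; T₂ = T₁·14.5^(0.67) = 1500 K.
Isobaric step: V₃/V₂ = T₃/T₂ = 250/1500.
V₃/V₁ = (V₂/V₁)(V₃/V₂) = 0.06897 × (250/1500) = 0.0115.

V₃/V₁ ≈ 0.0115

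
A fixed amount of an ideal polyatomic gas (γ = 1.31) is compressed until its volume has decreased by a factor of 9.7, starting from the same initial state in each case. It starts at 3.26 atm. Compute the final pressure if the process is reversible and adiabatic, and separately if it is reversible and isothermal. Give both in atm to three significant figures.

Isothermal: P₂ = P₁(V₁/V₂) = 3.26×9.7 = 31.62 atm.
Adiabatic: P₂ = P₁(V₁/V₂)^γ = 3.26×9.7^(1.31) = 63.96 atm.

adiabatic: 64.0 atm; isothermal: 31.6 atm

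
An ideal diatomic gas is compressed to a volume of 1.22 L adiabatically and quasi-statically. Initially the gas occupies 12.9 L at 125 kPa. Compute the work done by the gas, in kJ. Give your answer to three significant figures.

γ = 7/5 for a diatomic ideal gas.
P₂ = P₁(V₁/V₂)^γ = 125×(12.9/1.22)^(7/5) = 3395 kPa.
For a reversible adiabat, W_by_gas = (P₁V₁ − P₂V₂)/(γ−1).
W_by = (125000×0.0129 − 3.395×10^6×0.00122) / (2/5) = -6323 J.

W ≈ -6.32 kJ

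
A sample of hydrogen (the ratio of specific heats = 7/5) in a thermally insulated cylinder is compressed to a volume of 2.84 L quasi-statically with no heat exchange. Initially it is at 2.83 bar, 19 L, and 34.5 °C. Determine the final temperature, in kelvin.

T₂ ≈ 658 K

Adiabatic: T₁V₁^(γ−1) = T₂V₂^(γ−1) ⇒ T₂ = T₁ (V₁/V₂)^(γ−1).
T₁ = 34.5 °C = 307.6 K.
T₂ = 307.6 × (19/2.84)^(2/5) = 658 K.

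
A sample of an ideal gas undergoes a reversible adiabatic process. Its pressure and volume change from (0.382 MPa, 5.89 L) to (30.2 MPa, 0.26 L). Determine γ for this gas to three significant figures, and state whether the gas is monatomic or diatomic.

γ ≈ 1.40; diatomic

PV^γ = const ⇒ γ = ln(P₂/P₁) / ln(V₁/V₂).
γ = ln(30.2/0.382) / ln(5.89/0.26) = 1.401.
γ ≈ 1.40 is close to 7/5, so the gas is diatomic.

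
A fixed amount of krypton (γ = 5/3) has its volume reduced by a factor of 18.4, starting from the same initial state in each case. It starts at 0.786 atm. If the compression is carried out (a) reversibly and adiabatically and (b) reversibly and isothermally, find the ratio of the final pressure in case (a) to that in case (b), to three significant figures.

P_adiabatic / P_isothermal ≈ 6.97

Isothermal: P_b = P₁(V₁/V₂) = 0.786×18.4.
Adiabatic: P_a = P₁(V₁/V₂)^γ = 0.786×18.4^(5/3).
P_a/P_b = (V₁/V₂)^(γ−1) = 18.4^(2/3) = 6.97.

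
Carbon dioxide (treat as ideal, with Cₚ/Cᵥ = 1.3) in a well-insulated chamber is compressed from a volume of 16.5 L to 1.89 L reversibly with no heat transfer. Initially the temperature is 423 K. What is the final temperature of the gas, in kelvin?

Adiabatic: T₁V₁^(γ−1) = T₂V₂^(γ−1) ⇒ T₂ = T₁ (V₁/V₂)^(γ−1).
T₂ = 423 × (16.5/1.89)^(0.3) = 810.3 K.

T₂ ≈ 810 K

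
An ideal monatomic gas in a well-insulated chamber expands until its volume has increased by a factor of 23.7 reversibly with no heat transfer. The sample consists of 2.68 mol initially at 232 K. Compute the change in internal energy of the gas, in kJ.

ΔU ≈ -6.81 kJ

For a reversible adiabat TV^(γ−1) is constant, so T₂ = T₁ (V₁/V₂)^(γ−1).
γ = 5/3 for a monatomic ideal gas, so γ−1 = 2/3.
T₂ = 232 × (1/23.7)^(2/3) = 28.12 K.
Q = 0, so ΔU = W_on_gas = nCᵥΔT with Cᵥ = R/(γ−1) = 12.47 J/(mol·K).
ΔU = 2.68 × 12.47 × (28.12 − 232) = -6814 J.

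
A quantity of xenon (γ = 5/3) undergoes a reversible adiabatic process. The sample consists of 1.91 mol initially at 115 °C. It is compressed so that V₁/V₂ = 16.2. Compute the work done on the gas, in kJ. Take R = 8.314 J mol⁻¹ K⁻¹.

For a reversible adiabat TV^(γ−1) is constant, so T₂ = T₁ (V₁/V₂)^(γ−1).
T₁ = 115 °C = 388.1 K.
T₂ = 388.1 × 16.2^(2/3) = 2485 K.
Q = 0, so ΔU = W_on_gas = nCᵥΔT with Cᵥ = R/(γ−1) = 12.47 J/(mol·K).
ΔU = 1.91 × 12.47 × (2485 − 388.1) = 49950 J.

W ≈ 49.9 kJ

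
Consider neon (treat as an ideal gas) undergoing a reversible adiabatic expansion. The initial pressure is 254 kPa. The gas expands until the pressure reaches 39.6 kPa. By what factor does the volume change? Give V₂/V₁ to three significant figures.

V₂/V₁ ≈ 3.05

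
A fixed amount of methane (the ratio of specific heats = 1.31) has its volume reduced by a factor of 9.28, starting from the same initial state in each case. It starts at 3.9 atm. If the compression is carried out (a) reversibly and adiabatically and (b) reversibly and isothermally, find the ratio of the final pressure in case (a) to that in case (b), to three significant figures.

Isothermal: P_b = P₁(V₁/V₂) = 3.9×9.28.
Adiabatic: P_a = P₁(V₁/V₂)^γ = 3.9×9.28^(1.31).
P_a/P_b = (V₁/V₂)^(γ−1) = 9.28^(0.31) = 1.995.

P_adiabatic / P_isothermal ≈ 1.99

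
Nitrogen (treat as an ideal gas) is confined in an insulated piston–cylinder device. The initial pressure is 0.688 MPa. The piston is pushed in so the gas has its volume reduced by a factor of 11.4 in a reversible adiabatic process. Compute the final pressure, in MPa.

Adiabatic: P₁V₁^γ = P₂V₂^γ ⇒ P₂ = P₁ (V₁/V₂)^γ.
For a diatomic ideal gas γ = 7/5.
P₂ = 0.688 × 11.4^(7/5) = 20.76 MPa.

P₂ ≈ 20.8 MPa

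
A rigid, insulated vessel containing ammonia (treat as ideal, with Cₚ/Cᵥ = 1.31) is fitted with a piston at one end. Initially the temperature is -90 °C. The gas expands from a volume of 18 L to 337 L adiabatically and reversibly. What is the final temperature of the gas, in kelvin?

T₂ ≈ 73.9 K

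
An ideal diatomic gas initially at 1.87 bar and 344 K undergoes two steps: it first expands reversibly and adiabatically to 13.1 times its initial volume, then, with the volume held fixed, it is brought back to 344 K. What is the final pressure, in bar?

For a diatomic ideal gas γ = 7/5.
Adiabatic step (PV^γ = const): P₂ = 1.87×(1/13.1)^(7/5) = 0.05101 bar; T₂ = 344×(1/13.1)^(2/5) = 122.9 K.
Isochoric: P₃ = P₂(T₃/T₂) = 0.05101 × (344/122.9) = 0.1427 bar.

P₃ ≈ 0.143 bar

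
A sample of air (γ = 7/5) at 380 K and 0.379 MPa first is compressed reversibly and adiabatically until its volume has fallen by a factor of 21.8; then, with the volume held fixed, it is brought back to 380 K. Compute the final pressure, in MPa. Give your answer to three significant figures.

Adiabatic step (PV^γ = const): P₂ = 0.379×21.8^(7/5) = 28.35 MPa; T₂ = 380×21.8^(2/5) = 1304 K.
Isochoric: P₃ = P₂(T₃/T₂) = 28.35 × (380/1304) = 8.262 MPa.

P₃ ≈ 8.26 MPa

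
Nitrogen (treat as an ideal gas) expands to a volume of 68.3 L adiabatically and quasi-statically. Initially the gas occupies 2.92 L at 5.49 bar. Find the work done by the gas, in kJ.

γ = 7/5 for a diatomic ideal gas.
P₂ = P₁(V₁/V₂)^γ = 5.49×(2.92/68.3)^(7/5) = 0.06651 bar.
For a reversible adiabat, W_by_gas = (P₁V₁ − P₂V₂)/(γ−1).
W_by = (549000×0.00292 − 6651×0.0683) / (2/5) = 2872 J.

W ≈ 2.87 kJ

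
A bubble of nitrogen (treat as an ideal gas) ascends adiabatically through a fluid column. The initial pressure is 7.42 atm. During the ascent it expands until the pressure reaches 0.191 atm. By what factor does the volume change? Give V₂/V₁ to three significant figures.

V₂/V₁ ≈ 13.7

From PV^γ = const, V₂/V₁ = (P₁/P₂)^(1/γ).
For a diatomic ideal gas γ = 7/5.
V₂/V₁ = (7.42/0.191)^(5/7) = 13.65.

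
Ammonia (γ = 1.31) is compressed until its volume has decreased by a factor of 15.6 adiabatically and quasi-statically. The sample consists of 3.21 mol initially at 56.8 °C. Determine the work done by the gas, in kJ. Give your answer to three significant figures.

W ≈ -38.2 kJ

For a reversible adiabat TV^(γ−1) is constant, so T₂ = T₁ (V₁/V₂)^(γ−1).
T₁ = 56.8 °C = 329.9 K.
T₂ = 329.9 × 15.6^(0.31) = 773.2 K.
Q = 0, so ΔU = W_on_gas = nCᵥΔT with Cᵥ = R/(γ−1) = 26.82 J/(mol·K).
ΔU = 3.21 × 26.82 × (773.2 − 329.9) = 38160 J.
Work done by the gas = −ΔU = -38160 J.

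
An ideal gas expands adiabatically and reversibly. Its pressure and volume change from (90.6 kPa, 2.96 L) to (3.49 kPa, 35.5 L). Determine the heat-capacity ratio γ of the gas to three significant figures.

PV^γ = const ⇒ γ = ln(P₂/P₁) / ln(V₁/V₂).
γ = ln(3.49/90.6) / ln(2.96/35.5) = 1.311.

γ ≈ 1.31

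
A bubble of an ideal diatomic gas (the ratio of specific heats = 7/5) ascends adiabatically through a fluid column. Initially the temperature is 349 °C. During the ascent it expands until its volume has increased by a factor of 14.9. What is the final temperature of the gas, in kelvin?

Adiabatic: T₁V₁^(γ−1) = T₂V₂^(γ−1) ⇒ T₂ = T₁ (V₁/V₂)^(γ−1).
T₁ = 349 °C = 622.1 K.
T₂ = 622.1 × (1/14.9)^(2/5) = 211.2 K.

T₂ ≈ 211 K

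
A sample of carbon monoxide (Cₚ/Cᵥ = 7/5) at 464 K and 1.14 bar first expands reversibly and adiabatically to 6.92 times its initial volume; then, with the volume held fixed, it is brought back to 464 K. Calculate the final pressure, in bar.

P₃ ≈ 0.165 bar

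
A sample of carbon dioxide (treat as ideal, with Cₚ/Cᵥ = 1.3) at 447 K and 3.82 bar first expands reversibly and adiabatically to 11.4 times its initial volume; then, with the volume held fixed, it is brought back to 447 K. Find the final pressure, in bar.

P₃ ≈ 0.335 bar

Adiabatic step (PV^γ = const): P₂ = 3.82×(1/11.4)^(1.3) = 0.1615 bar; T₂ = 447×(1/11.4)^(0.3) = 215.4 K.
Isochoric: P₃ = P₂(T₃/T₂) = 0.1615 × (447/215.4) = 0.3351 bar.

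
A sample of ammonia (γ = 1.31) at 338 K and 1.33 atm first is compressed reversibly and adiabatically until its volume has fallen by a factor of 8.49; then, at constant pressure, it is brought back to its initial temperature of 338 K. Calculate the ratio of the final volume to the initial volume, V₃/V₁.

V₃/V₁ ≈ 0.0607

Adiabatic step: V₂/V₁ = 0.1178; T₂ = T₁·8.49^(0.31) = 656 K.
Isobaric step: V₃/V₂ = T₃/T₂ = 338/656.
V₃/V₁ = (V₂/V₁)(V₃/V₂) = 0.1178 × (338/656) = 0.06069.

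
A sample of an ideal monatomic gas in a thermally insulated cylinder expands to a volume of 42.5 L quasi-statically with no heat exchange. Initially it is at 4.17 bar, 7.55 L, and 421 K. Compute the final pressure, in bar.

Adiabatic: P₁V₁^γ = P₂V₂^γ ⇒ P₂ = P₁ (V₁/V₂)^γ.
γ = 5/3 for a monatomic ideal gas.
P₂ = 4.17 × (7.55/42.5)^(5/3) = 0.2341 bar.

P₂ ≈ 0.234 bar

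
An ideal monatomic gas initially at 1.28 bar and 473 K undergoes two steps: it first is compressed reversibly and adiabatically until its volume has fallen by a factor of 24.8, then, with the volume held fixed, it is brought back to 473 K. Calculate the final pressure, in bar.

For a monatomic ideal gas γ = 5/3.
Adiabatic step (PV^γ = const): P₂ = 1.28×24.8^(5/3) = 270 bar; T₂ = 473×24.8^(2/3) = 4022 K.
Isochoric: P₃ = P₂(T₃/T₂) = 270 × (473/4022) = 31.74 bar.

P₃ ≈ 31.7 bar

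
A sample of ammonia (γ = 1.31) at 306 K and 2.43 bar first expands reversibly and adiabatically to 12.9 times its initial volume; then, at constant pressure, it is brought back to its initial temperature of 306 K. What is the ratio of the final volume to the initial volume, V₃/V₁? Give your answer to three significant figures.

V₃/V₁ ≈ 28.5

Adiabatic step: V₂/V₁ = 12.9; T₂ = T₁·(1/12.9)^(0.31) = 138.5 K.
Isobaric step: V₃/V₂ = T₃/T₂ = 306/138.5.
V₃/V₁ = (V₂/V₁)(V₃/V₂) = 12.9 × (306/138.5) = 28.5.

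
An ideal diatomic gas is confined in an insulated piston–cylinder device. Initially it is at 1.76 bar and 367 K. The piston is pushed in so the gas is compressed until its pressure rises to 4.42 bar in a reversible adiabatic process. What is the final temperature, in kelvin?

T₂ ≈ 477 K

Along an adiabat T P^((1−γ)/γ) is constant, so T₂ = T₁ (P₂/P₁)^((γ−1)/γ).
For a diatomic ideal gas γ = 7/5, so (γ−1)/γ = 2/7.
T₂ = 367 × (4.42/1.76)^(2/7) = 477.4 K.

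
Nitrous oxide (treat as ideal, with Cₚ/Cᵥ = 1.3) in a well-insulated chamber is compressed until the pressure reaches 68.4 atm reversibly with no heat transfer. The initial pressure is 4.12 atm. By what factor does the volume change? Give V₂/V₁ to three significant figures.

V₂/V₁ ≈ 0.115

From PV^γ = const, V₂/V₁ = (P₁/P₂)^(1/γ).
V₂/V₁ = (4.12/68.4)^(0.769) = 0.1152.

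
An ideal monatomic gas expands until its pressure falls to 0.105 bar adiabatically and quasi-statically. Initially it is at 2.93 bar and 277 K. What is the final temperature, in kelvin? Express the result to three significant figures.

Along an adiabat T P^((1−γ)/γ) is constant, so T₂ = T₁ (P₂/P₁)^((γ−1)/γ).
For a monatomic ideal gas γ = 5/3, so (γ−1)/γ = 2/5.
T₂ = 277 × (0.105/2.93)^(2/5) = 73.15 K.

T₂ ≈ 73.1 K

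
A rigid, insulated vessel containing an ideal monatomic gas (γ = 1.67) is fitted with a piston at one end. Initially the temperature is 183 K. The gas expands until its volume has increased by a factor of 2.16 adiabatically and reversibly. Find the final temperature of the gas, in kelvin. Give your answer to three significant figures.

Adiabatic: T₁V₁^(γ−1) = T₂V₂^(γ−1) ⇒ T₂ = T₁ (V₁/V₂)^(γ−1).
T₂ = 183 × (1/2.16)^(0.67) = 109.2 K.

T₂ ≈ 109 K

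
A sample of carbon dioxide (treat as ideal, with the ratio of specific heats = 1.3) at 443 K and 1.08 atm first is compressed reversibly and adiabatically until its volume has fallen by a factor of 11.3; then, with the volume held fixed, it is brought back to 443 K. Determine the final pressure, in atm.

P₃ ≈ 12.2 atm

Adiabatic step (PV^γ = const): P₂ = 1.08×11.3^(1.3) = 25.26 atm; T₂ = 443×11.3^(0.3) = 916.9 K.
Isochoric: P₃ = P₂(T₃/T₂) = 25.26 × (443/916.9) = 12.2 atm.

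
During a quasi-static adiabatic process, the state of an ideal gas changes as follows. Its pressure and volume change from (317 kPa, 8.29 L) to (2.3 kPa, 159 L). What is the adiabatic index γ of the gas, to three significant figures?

PV^γ = const ⇒ γ = ln(P₂/P₁) / ln(V₁/V₂).
γ = ln(2.3/317) / ln(8.29/159) = 1.668.

γ ≈ 1.67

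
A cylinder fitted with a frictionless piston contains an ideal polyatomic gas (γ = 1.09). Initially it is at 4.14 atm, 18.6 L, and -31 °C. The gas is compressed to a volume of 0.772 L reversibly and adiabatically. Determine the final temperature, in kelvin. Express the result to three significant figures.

T₂ ≈ 322 K

Adiabatic: T₁V₁^(γ−1) = T₂V₂^(γ−1) ⇒ T₂ = T₁ (V₁/V₂)^(γ−1).
T₁ = -31 °C = 242.1 K.
T₂ = 242.1 × (18.6/0.772)^(0.09) = 322.4 K.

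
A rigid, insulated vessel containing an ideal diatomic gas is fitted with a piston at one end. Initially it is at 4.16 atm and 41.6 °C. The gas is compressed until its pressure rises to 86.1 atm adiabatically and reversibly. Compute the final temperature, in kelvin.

Adiabatic: T₂/T₁ = (P₂/P₁)^((γ−1)/γ).
For a diatomic ideal gas γ = 7/5, so (γ−1)/γ = 2/7.
T₁ = 41.6 °C = 314.8 K.
T₂ = 314.8 × (86.1/4.16)^(2/7) = 748.1 K.

T₂ ≈ 748 K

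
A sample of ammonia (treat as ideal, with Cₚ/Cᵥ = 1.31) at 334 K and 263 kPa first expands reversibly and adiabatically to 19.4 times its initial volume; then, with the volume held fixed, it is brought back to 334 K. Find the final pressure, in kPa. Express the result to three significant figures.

P₃ ≈ 13.6 kPa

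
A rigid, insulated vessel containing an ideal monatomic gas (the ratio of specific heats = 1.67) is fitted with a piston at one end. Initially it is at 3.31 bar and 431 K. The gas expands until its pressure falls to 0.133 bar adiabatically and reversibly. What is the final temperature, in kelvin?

T₂ ≈ 119 K

Along an adiabat T P^((1−γ)/γ) is constant, so T₂ = T₁ (P₂/P₁)^((γ−1)/γ).
T₂ = 431 × (0.133/3.31)^(0.401) = 118.7 K.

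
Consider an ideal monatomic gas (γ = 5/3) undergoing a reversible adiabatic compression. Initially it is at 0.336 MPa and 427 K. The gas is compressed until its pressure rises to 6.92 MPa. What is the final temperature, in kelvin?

T₂ ≈ 1430 K

Adiabatic: T₂/T₁ = (P₂/P₁)^((γ−1)/γ).
T₂ = 427 × (6.92/0.336)^(2/5) = 1432 K.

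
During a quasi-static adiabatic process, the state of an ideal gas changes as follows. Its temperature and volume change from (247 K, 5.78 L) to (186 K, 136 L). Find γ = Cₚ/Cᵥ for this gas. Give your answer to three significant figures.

TV^(γ−1) = const ⇒ γ − 1 = ln(T₂/T₁) / ln(V₁/V₂).
γ = 1 + ln(186/247) / ln(5.78/136) = 1.09.

γ ≈ 1.09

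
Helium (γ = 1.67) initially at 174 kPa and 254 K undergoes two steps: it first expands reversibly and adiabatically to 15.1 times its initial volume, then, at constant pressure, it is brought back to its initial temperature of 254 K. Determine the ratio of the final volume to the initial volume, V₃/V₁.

V₃/V₁ ≈ 93.1

Adiabatic step: V₂/V₁ = 15.1; T₂ = T₁·(1/15.1)^(0.67) = 41.2 K.
Isobaric step: V₃/V₂ = T₃/T₂ = 254/41.2.
V₃/V₁ = (V₂/V₁)(V₃/V₂) = 15.1 × (254/41.2) = 93.09.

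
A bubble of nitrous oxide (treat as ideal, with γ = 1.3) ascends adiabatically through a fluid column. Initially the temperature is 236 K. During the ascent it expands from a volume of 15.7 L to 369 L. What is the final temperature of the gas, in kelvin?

For a reversible adiabat TV^(γ−1) is constant, so T₂ = T₁ (V₁/V₂)^(γ−1).
T₂ = 236 × (15.7/369)^(0.3) = 91.53 K.

T₂ ≈ 91.5 K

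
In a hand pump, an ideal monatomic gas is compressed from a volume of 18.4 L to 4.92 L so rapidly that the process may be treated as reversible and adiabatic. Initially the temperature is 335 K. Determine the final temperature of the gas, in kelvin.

T₂ ≈ 807 K

For a reversible adiabat TV^(γ−1) is constant, so T₂ = T₁ (V₁/V₂)^(γ−1).
For a monatomic ideal gas γ = 5/3, so γ−1 = 2/3.
T₂ = 335 × (18.4/4.92)^(2/3) = 807.1 K.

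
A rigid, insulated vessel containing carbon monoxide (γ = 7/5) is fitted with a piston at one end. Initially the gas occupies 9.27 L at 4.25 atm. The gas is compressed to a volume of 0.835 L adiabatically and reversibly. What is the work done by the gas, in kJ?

P₂ = P₁(V₁/V₂)^γ = 4.25×(9.27/0.835)^(7/5) = 123.6 atm.
For a reversible adiabat, W_by_gas = (P₁V₁ − P₂V₂)/(γ−1).
W_by = (430600×0.00927 − 1.252×10^7×0.000835) / (2/5) = -16160 J.

W ≈ -16.2 kJ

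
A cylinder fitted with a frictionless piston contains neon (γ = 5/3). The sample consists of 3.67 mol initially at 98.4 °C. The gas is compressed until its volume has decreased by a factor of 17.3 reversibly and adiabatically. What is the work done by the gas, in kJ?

For a reversible adiabat TV^(γ−1) is constant, so T₂ = T₁ (V₁/V₂)^(γ−1).
T₁ = 98.4 °C = 371.5 K.
T₂ = 371.5 × 17.3^(2/3) = 2485 K.
Q = 0, so ΔU = W_on_gas = nCᵥΔT with Cᵥ = R/(γ−1) = 12.47 J/(mol·K).
ΔU = 3.67 × 12.47 × (2485 − 371.5) = 96740 J.
Work done by the gas = −ΔU = -96740 J.

W ≈ -96.7 kJ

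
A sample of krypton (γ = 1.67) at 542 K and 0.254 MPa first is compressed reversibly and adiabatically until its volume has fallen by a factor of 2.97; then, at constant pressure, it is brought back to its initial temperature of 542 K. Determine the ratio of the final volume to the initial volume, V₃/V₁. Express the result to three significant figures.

V₃/V₁ ≈ 0.162

Adiabatic step: V₂/V₁ = 0.3367; T₂ = T₁·2.97^(0.67) = 1124 K.
Isobaric step: V₃/V₂ = T₃/T₂ = 542/1124.
V₃/V₁ = (V₂/V₁)(V₃/V₂) = 0.3367 × (542/1124) = 0.1624.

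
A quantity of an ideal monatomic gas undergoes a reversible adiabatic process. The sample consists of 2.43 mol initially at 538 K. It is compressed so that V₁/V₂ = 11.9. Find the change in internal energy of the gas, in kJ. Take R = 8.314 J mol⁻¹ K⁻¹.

ΔU ≈ 68.7 kJ

Adiabatic: T₁V₁^(γ−1) = T₂V₂^(γ−1) ⇒ T₂ = T₁ (V₁/V₂)^(γ−1).
γ = 5/3 for a monatomic ideal gas, so γ−1 = 2/3.
T₂ = 538 × 11.9^(2/3) = 2804 K.
Q = 0, so ΔU = W_on_gas = nCᵥΔT with Cᵥ = R/(γ−1) = 12.47 J/(mol·K).
ΔU = 2.43 × 12.47 × (2804 − 538) = 68680 J.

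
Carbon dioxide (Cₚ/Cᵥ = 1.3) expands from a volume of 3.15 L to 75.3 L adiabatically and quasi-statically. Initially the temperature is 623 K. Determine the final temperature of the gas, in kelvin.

For a reversible adiabat TV^(γ−1) is constant, so T₂ = T₁ (V₁/V₂)^(γ−1).
T₂ = 623 × (3.15/75.3)^(0.3) = 240.4 K.

T₂ ≈ 240 K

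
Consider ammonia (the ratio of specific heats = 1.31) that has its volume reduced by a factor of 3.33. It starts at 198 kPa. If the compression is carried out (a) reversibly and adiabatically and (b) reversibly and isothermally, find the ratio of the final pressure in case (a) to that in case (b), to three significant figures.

P_adiabatic / P_isothermal ≈ 1.45

Isothermal: P_b = P₁(V₁/V₂) = 198×3.33.
Adiabatic: P_a = P₁(V₁/V₂)^γ = 198×3.33^(1.31).
P_a/P_b = (V₁/V₂)^(γ−1) = 3.33^(0.31) = 1.452.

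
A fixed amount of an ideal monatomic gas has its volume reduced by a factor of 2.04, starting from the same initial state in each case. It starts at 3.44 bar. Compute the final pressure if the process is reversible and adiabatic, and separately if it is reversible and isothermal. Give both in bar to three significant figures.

For a monatomic ideal gas γ = 5/3.
Isothermal: P₂ = P₁(V₁/V₂) = 3.44×2.04 = 7.018 bar.
Adiabatic: P₂ = P₁(V₁/V₂)^γ = 3.44×2.04^(5/3) = 11.29 bar.

adiabatic: 11.3 bar; isothermal: 7.02 bar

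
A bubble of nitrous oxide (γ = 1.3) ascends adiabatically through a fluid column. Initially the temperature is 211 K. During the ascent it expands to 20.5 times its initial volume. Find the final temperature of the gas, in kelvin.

T₂ ≈ 85.3 K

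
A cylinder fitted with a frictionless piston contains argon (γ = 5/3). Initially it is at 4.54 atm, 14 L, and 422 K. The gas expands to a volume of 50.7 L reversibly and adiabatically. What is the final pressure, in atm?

Since PV^γ is constant along a reversible adiabat, P₂ = P₁ (V₁/V₂)^γ.
P₂ = 4.54 × (14/50.7)^(5/3) = 0.5316 atm.

P₂ ≈ 0.532 atm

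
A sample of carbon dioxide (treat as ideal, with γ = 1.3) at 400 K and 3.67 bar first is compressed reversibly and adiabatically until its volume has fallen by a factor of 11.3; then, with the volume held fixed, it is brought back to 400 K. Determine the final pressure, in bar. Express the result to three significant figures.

P₃ ≈ 41.5 bar

Adiabatic step (PV^γ = const): P₂ = 3.67×11.3^(1.3) = 85.84 bar; T₂ = 400×11.3^(0.3) = 827.9 K.
Isochoric: P₃ = P₂(T₃/T₂) = 85.84 × (400/827.9) = 41.47 bar.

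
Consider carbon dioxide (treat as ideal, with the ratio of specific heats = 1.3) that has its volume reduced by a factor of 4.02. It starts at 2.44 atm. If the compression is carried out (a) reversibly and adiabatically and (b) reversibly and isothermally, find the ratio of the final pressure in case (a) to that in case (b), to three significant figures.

P_adiabatic / P_isothermal ≈ 1.52

Isothermal: P_b = P₁(V₁/V₂) = 2.44×4.02.
Adiabatic: P_a = P₁(V₁/V₂)^γ = 2.44×4.02^(1.3).
P_a/P_b = (V₁/V₂)^(γ−1) = 4.02^(0.3) = 1.518.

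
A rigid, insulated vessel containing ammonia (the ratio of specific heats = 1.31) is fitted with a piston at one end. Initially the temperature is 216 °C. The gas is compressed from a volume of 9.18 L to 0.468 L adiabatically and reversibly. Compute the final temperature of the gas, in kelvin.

For a reversible adiabat TV^(γ−1) is constant, so T₂ = T₁ (V₁/V₂)^(γ−1).
T₁ = 216 °C = 489.1 K.
T₂ = 489.1 × (9.18/0.468)^(0.31) = 1231 K.

T₂ ≈ 1230 K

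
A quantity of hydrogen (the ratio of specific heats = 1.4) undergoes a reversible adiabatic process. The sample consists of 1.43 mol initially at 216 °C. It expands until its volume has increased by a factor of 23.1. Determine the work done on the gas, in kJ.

W ≈ -10.4 kJ

For a reversible adiabat TV^(γ−1) is constant, so T₂ = T₁ (V₁/V₂)^(γ−1).
T₁ = 216 °C = 489.1 K.
T₂ = 489.1 × (1/23.1)^(0.4) = 139.3 K.
Q = 0, so ΔU = W_on_gas = nCᵥΔT with Cᵥ = R/(γ−1) = 20.79 J/(mol·K).
ΔU = 1.43 × 20.79 × (139.3 − 489.1) = -10400 J.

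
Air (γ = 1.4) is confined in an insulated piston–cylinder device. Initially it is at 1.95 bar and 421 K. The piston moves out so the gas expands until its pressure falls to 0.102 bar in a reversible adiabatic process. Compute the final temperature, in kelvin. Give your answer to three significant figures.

T₂ ≈ 181 K

Along an adiabat T P^((1−γ)/γ) is constant, so T₂ = T₁ (P₂/P₁)^((γ−1)/γ).
T₂ = 421 × (0.102/1.95)^(0.286) = 181.2 K.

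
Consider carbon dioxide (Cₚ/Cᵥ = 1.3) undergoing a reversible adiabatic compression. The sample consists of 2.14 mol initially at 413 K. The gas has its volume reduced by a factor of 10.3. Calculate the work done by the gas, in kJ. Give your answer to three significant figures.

Adiabatic: T₁V₁^(γ−1) = T₂V₂^(γ−1) ⇒ T₂ = T₁ (V₁/V₂)^(γ−1).
T₂ = 413 × 10.3^(0.3) = 831.4 K.
Q = 0, so ΔU = W_on_gas = nCᵥΔT with Cᵥ = R/(γ−1) = 27.71 J/(mol·K).
ΔU = 2.14 × 27.71 × (831.4 − 413) = 24810 J.
Work done by the gas = −ΔU = -24810 J.

W ≈ -24.8 kJ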